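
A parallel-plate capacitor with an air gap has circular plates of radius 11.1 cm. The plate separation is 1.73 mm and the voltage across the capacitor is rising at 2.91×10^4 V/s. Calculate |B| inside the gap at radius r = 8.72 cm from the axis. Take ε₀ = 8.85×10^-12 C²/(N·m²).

I_d = C dV/dt with C = ε₀πR²/d = 1.980×10^-10 F, so I_d = (1.980×10^-10)(2.91×10^4) = 5.762×10^-6 A.
An Ampèrian loop of radius r encloses a fraction (r/R)² of I_d. Then B·2πr = μ₀ I_d (r/R)², giving B = μ₀ I_d r/(2πR²) = 8.16×10^-12 T.

8.16×10^-12 T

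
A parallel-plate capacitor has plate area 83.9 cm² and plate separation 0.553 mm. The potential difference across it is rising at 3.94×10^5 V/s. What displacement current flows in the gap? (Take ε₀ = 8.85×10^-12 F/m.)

5.29×10^-5 A

E = V/d so dE/dt = (dV/dt)/d = 7.125×10^8 V/(m·s), and I_d = ε₀ A dE/dt = (8.85×10^-12)(8.39×10^-3)(7.125×10^8) = 5.29×10^-5 A.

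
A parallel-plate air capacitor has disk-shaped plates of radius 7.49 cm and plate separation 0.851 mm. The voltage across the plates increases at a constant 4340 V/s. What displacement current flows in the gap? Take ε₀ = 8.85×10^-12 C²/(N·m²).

The field between the plates is E = V/d, so dE/dt = (4340)/(8.51×10^-4 m) = 5.100×10^6 V/(m·s).
I_d = ε₀ A (dE/dt) = (8.85×10^-12)(0.01762)(5.100×10^6) = 7.95×10^-7 A.

7.95×10^-7 A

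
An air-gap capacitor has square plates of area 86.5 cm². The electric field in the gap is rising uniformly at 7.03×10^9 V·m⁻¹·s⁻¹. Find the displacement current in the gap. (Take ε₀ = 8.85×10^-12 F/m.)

With a uniform field, Φ_E = EA, so I_d = ε₀ A dE/dt = 5.38×10^-4 A.

5.38×10^-4 A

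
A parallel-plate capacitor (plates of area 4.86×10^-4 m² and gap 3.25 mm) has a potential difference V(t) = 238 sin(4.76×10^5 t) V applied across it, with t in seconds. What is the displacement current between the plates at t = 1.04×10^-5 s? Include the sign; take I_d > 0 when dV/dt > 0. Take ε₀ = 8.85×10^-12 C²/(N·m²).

C = ε₀A/d = (8.85×10^-12)(4.86×10^-4)/(3.25×10^-3) = 1.323×10^-12 F. dV/dt = V₀ω·cos(ωt); at ωt = 4.9504 rad this factor is 0.2358.
I_d = C dV/dt = (1.323×10^-12)(238)(4.76×10^5)(0.2358) = 3.53×10^-5 A.

3.53×10^-5 A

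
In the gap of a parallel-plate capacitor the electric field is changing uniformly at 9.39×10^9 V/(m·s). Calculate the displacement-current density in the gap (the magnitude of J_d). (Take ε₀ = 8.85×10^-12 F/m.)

0.0831 A/m²

J_d = ε₀ dE/dt = (8.85×10^-12)(9.39×10^9) = 0.0831 A/m².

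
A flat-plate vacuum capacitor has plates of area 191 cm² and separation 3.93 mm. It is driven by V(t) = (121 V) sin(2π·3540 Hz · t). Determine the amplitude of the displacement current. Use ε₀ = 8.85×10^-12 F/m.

1.16×10^-4 A

(dE/dt)_max = V₀ω/d = 6.847×10^8 V/(m·s); ω = 2πf = 2.224×10^4 rad/s.
I_d,max = ε₀ A (dE/dt)_max = (8.85×10^-12)(0.0191)(6.847×10^8) = 1.16×10^-4 A.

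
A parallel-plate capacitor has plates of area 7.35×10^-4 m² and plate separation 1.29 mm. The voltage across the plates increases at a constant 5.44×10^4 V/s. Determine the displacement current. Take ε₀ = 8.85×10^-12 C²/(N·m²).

E = V/d so dE/dt = (dV/dt)/d = 4.217×10^7 V/(m·s), and I_d = ε₀ A dE/dt = (8.85×10^-12)(7.35×10^-4)(4.217×10^7) = 2.74×10^-7 A.

2.74×10^-7 A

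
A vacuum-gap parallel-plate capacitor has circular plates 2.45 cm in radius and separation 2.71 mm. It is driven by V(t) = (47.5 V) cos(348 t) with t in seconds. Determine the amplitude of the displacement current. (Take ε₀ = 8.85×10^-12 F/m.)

1.02×10^-7 A

(dE/dt)_max = V₀ω/d = 6.100×10^6 V/(m·s); ω = 348 rad/s.
I_d,max = ε₀ A (dE/dt)_max = (8.85×10^-12)(1.886×10^-3)(6.100×10^6) = 1.02×10^-7 A.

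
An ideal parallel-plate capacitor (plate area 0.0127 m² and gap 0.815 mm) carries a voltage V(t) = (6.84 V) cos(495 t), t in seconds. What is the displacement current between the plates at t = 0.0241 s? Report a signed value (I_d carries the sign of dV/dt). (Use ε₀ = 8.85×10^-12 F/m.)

2.78×10^-7 A

dV/dt = (6.84)(495)·−sin(11.9295) = 2013 V/s.
I_d = C dV/dt with C = ε₀A/d = (8.85×10^-12)(0.0127)/(8.15×10^-4) = 1.379×10^-10 F, so I_d = (1.379×10^-10)(2013) = 2.78×10^-7 A.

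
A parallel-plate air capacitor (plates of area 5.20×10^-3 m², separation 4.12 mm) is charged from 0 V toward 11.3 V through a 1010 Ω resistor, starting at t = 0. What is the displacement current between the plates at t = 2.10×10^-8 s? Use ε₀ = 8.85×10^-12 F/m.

1.74×10^-3 A

C = ε₀A/d = (8.85×10^-12)(5.20×10^-3)/(4.12×10^-3) = 1.117×10^-11 F and τ = RC = 1.128×10^-8 s. I_d in the gap equals the RC charging current.
I_d(t) = (V₀/R) e^(−t/τ) = 0.01119 · e^(−1.862) = 1.74×10^-3 A.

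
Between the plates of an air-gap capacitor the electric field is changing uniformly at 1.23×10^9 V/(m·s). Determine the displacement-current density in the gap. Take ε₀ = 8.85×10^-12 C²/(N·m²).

J_d = ε₀ dE/dt = (8.85×10^-12)(1.23×10^9) = 0.0109 A/m².

0.0109 A/m²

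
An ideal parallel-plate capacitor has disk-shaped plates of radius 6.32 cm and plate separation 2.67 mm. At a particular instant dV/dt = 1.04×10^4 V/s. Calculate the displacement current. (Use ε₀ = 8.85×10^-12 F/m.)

E = V/d so dE/dt = (dV/dt)/d = 3.895×10^6 V/(m·s), and I_d = ε₀ A dE/dt = (8.85×10^-12)(0.01255)(3.895×10^6) = 4.33×10^-7 A.

4.33×10^-7 A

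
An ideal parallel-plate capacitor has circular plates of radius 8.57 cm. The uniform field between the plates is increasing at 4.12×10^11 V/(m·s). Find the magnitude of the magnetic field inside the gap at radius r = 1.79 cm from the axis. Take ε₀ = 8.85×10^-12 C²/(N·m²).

4.10×10^-8 T

Through the whole plate area (πR² = 0.02307 m²), I_d = ε₀ πR² dE/dt = 0.08412 A.
∮B·dl = μ₀ I_d,enc with I_d,enc = I_d r²/R² = 3.670×10^-3 A; so B = μ₀ I_d,enc/(2πr) = 4.10×10^-8 T.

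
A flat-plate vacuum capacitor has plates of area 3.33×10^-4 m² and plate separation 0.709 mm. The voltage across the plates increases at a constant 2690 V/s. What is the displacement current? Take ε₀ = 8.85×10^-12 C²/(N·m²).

1.12×10^-8 A

The field between the plates is E = V/d, so dE/dt = (2690)/(7.09×10^-4 m) = 3.794×10^6 V/(m·s).
I_d = ε₀ A (dE/dt) = (8.85×10^-12)(3.33×10^-4)(3.794×10^6) = 1.12×10^-8 A.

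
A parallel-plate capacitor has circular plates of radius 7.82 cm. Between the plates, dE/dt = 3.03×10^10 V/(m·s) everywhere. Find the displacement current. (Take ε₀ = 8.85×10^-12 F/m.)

The displacement current is ε₀ times dΦ_E/dt = ε₀ A dE/dt = (8.85×10^-12)(0.01921)(3.03×10^10) = 5.15×10^-3 A.

5.15×10^-3 A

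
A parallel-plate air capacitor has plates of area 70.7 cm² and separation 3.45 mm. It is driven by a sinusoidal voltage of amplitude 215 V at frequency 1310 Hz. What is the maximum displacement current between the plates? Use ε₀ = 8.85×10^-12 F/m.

(dE/dt)_max = V₀ω/d = 5.129×10^8 V/(m·s); ω = 2πf = 8231 rad/s.
I_d,max = ε₀ A (dE/dt)_max = (8.85×10^-12)(7.07×10^-3)(5.129×10^8) = 3.21×10^-5 A.

3.21×10^-5 A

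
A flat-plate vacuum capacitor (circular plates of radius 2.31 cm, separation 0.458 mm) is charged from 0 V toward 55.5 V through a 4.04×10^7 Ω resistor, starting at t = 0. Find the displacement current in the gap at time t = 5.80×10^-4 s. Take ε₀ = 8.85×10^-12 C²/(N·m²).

8.82×10^-7 A

C = ε₀A/d = (8.85×10^-12)(1.676×10^-3)/(4.58×10^-4) = 3.239×10^-11 F, so τ = RC = 1.309×10^-3 s.
The conduction current is I(t) = (V₀/R) e^(−t/τ), and the displacement current between the plates equals it.
t/τ = 0.4431; I_d = (55.5/4.04×10^7) · e^(−0.4431) = (1.374×10^-6)(0.6420) = 8.82×10^-7 A.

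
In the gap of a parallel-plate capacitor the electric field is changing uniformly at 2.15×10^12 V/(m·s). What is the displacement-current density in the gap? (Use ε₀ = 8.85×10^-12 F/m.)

J_d = ε₀ dE/dt = (8.85×10^-12)(2.15×10^12) = 19.0 A/m².

19.0 A/m²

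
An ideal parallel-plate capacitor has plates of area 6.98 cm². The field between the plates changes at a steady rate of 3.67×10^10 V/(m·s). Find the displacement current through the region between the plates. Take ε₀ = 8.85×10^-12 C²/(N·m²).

I_d = ε₀ A (dE/dt) = (8.85×10^-12)(6.98×10^-4 m²)(3.67×10^10) = 2.27×10^-4 A.

2.27×10^-4 A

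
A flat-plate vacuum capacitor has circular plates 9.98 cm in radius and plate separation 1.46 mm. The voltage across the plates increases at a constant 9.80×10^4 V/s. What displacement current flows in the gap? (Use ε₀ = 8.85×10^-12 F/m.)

E = V/d so dE/dt = (dV/dt)/d = 6.712×10^7 V/(m·s), and I_d = ε₀ A dE/dt = (8.85×10^-12)(0.03129)(6.712×10^7) = 1.86×10^-5 A.

1.86×10^-5 A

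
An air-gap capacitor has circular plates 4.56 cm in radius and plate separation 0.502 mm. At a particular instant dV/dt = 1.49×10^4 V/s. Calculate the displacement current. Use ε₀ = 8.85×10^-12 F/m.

1.72×10^-6 A

C = ε₀A/d = (8.85×10^-12)(6.533×10^-3)/(5.02×10^-4) = 1.152×10^-10 F.
I_d = C dV/dt = (1.152×10^-10)(1.49×10^4) = 1.72×10^-6 A.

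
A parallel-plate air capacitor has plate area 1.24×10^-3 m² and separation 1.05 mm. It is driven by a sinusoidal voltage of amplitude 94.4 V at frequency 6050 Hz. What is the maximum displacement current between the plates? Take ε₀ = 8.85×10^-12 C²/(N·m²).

3.75×10^-5 A

The displacement current equals the conduction current C dV/dt, which peaks at C V₀ ω.
With C = ε₀A/d = (8.85×10^-12)(1.24×10^-3)/(1.05×10^-3) = 1.045×10^-11 F and ω = 2πf = 3.801×10^4 rad/s, I_d,max = (1.045×10^-11)(94.4)(3.801×10^4) = 3.75×10^-5 A.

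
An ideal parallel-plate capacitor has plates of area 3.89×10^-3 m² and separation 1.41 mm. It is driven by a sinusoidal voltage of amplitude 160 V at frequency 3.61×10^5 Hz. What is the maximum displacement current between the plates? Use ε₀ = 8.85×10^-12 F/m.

(dE/dt)_max = V₀ω/d = 2.574×10^11 V/(m·s); ω = 2πf = 2.268×10^6 rad/s.
I_d,max = ε₀ A (dE/dt)_max = (8.85×10^-12)(3.89×10^-3)(2.574×10^11) = 8.86×10^-3 A.

8.86×10^-3 A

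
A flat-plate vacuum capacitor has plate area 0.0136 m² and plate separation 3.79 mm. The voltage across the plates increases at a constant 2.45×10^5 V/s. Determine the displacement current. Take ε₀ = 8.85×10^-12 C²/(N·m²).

7.78×10^-6 A

E = V/d so dE/dt = (dV/dt)/d = 6.464×10^7 V/(m·s), and I_d = ε₀ A dE/dt = (8.85×10^-12)(0.0136)(6.464×10^7) = 7.78×10^-6 A.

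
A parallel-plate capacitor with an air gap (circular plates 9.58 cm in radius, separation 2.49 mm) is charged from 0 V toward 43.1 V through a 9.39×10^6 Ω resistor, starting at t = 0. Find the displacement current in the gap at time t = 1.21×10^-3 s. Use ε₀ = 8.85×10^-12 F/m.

1.31×10^-6 A

C = ε₀A/d = (8.85×10^-12)(0.02883)/(2.49×10^-3) = 1.025×10^-10 F and τ = RC = 9.625×10^-4 s. I_d in the gap equals the RC charging current.
I_d(t) = (V₀/R) e^(−t/τ) = 4.590×10^-6 · e^(−1.257) = 1.31×10^-6 A.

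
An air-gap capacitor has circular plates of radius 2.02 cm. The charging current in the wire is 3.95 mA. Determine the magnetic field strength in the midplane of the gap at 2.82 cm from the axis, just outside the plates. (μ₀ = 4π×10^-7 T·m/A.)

No conduction current crosses the gap, so I_d there equals the 3.95×10^-3 A in the leads.
With r > R the enclosed displacement current is the full I_d; B = μ₀ I_d / (2πr) = 2.80×10^-8 T.

2.80×10^-8 T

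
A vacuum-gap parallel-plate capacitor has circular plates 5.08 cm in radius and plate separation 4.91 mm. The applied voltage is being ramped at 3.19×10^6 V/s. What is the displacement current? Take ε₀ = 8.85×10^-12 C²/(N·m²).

The displacement current equals the charging current C dV/dt. With C = ε₀A/d = (8.85×10^-12)(8.107×10^-3)/(4.91×10^-3) = 1.461×10^-11 F, I_d = (1.461×10^-11)(3.19×10^6) = 4.66×10^-5 A.

4.66×10^-5 A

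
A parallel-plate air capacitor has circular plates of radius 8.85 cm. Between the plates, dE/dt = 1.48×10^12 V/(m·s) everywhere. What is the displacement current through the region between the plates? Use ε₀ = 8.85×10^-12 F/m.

0.322 A

With a uniform field, Φ_E = EA, so I_d = ε₀ A dE/dt = 0.322 A.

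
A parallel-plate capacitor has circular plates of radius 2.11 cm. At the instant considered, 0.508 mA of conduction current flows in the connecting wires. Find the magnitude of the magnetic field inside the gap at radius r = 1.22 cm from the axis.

No conduction current crosses the gap, so I_d there equals the 5.08×10^-4 A in the leads.
∮B·dl = μ₀ I_d,enc with I_d,enc = I_d r²/R² = 1.698×10^-4 A; so B = μ₀ I_d,enc/(2πr) = 2.78×10^-9 T.

2.78×10^-9 T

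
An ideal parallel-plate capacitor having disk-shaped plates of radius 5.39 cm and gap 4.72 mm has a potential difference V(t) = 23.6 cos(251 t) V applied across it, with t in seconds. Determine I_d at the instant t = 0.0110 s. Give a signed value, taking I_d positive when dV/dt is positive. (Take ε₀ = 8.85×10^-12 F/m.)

dE/dt = (V₀ω/d)·−sin(ωt) with ωt = 2.761 rad: (23.6)(251)(-0.3715)/(4.72×10^-3) = -4.662×10^5 V/(m·s).
I_d = ε₀ A dE/dt = (8.85×10^-12)(9.127×10^-3)(-4.662×10^5) = -3.77×10^-8 A.

-3.77×10^-8 A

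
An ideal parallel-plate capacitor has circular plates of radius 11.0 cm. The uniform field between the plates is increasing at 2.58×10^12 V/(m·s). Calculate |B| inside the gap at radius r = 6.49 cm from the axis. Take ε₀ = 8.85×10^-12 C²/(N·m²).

Total displacement current: I_d = ε₀(πR²)(dE/dt) = (8.85×10^-12)(0.03801)(2.58×10^12) = 0.8679 A.
∮B·dl = μ₀ I_d,enc with I_d,enc = I_d r²/R² = 0.3021 A; so B = μ₀ I_d,enc/(2πr) = 9.31×10^-7 T.

9.31×10^-7 T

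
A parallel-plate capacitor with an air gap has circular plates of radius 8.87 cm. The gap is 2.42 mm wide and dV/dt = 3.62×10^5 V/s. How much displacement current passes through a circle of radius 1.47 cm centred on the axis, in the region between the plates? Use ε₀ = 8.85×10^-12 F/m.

8.99×10^-7 A

With E = V/d, dE/dt = 1.496×10^8 V/(m·s) and πR² = 0.02472 m², giving I_d = ε₀ πR² dE/dt = 3.273×10^-5 A.
Since J_d is uniform, the enclosed fraction is (r/R)² = 0.02747, giving I_d,enc = 8.99×10^-7 A.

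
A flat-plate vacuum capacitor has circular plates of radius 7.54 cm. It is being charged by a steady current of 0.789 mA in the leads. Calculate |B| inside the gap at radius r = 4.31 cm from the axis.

Between the plates the displacement current equals the wire current: I_d = 0.789 mA = 7.89×10^-4 A.
∮B·dl = μ₀ I_d,enc with I_d,enc = I_d r²/R² = 2.578×10^-4 A; so B = μ₀ I_d,enc/(2πr) = 1.20×10^-9 T.

1.20×10^-9 T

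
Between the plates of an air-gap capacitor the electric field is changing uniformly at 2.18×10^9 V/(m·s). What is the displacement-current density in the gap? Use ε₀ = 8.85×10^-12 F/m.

0.0193 A/m²

J_d = ε₀ ∂E/∂t, so J_d = 0.0193 A/m².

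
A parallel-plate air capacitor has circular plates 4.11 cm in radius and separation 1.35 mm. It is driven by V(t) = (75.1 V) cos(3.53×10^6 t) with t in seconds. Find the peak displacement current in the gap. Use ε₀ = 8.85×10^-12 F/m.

9.22×10^-3 A

The displacement current equals the conduction current C dV/dt, which peaks at C V₀ ω.
With C = ε₀A/d = (8.85×10^-12)(5.307×10^-3)/(1.35×10^-3) = 3.479×10^-11 F and ω = 3.53×10^6 rad/s, I_d,max = (3.479×10^-11)(75.1)(3.53×10^6) = 9.22×10^-3 A.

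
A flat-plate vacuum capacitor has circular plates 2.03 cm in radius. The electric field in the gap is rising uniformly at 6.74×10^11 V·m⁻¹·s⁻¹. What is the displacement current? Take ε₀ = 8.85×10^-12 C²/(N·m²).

I_d = ε₀ A (dE/dt) = (8.85×10^-12)(1.295×10^-3 m²)(6.74×10^11) = 7.72×10^-3 A.

7.72×10^-3 A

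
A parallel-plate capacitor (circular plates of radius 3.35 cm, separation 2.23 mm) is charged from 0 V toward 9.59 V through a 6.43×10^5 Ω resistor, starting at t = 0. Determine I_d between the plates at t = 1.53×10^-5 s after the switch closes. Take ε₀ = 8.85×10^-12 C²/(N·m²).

C = ε₀A/d = (8.85×10^-12)(3.526×10^-3)/(2.23×10^-3) = 1.399×10^-11 F and τ = RC = 8.996×10^-6 s. I_d in the gap equals the RC charging current.
I_d(t) = (V₀/R) e^(−t/τ) = 1.491×10^-5 · e^(−1.701) = 2.72×10^-6 A.

2.72×10^-6 A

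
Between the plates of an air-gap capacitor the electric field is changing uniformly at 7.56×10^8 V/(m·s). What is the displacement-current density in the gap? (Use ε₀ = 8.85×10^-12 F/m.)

The displacement-current density is ε₀ ∂E/∂t = (8.85×10^-12)(7.56×10^8) = 6.69×10^-3 A/m².

6.69×10^-3 A/m²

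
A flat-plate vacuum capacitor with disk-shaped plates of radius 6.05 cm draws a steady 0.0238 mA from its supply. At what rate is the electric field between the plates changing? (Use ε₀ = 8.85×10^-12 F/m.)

2.34×10^8 V/(m·s)

By continuity, I_d in the gap equals the 0.0238 mA flowing in the wire.
Then dE/dt = I_d/(ε₀A) = 2.34×10^8 V/(m·s).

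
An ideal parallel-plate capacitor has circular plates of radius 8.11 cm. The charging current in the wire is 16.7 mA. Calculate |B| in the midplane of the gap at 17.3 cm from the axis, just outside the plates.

1.93×10^-8 T

No conduction current crosses the gap, so I_d there equals the 0.0167 A in the leads.
Outside the plates the loop encloses all of I_d, so B·2πr = μ₀ I_d and B = 1.93×10^-8 T.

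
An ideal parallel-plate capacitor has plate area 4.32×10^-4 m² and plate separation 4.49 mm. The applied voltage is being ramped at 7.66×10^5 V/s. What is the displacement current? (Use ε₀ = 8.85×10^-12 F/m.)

6.52×10^-7 A

The field between the plates is E = V/d, so dE/dt = (7.66×10^5)/(4.49×10^-3 m) = 1.706×10^8 V/(m·s).
I_d = ε₀ A (dE/dt) = (8.85×10^-12)(4.32×10^-4)(1.706×10^8) = 6.52×10^-7 A.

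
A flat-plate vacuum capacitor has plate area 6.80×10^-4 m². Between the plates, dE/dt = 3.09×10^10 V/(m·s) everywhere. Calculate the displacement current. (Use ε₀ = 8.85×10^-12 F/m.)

1.86×10^-4 A

With a uniform field, Φ_E = EA, so I_d = ε₀ A dE/dt = 1.86×10^-4 A.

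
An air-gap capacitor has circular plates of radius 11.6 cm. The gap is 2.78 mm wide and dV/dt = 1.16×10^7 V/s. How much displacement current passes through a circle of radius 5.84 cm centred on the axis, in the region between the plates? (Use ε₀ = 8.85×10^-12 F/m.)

3.96×10^-4 A

dE/dt = (dV/dt)/d = 4.173×10^9 V/(m·s); I_d = ε₀(πR²)(dE/dt) = (8.85×10^-12)(0.04227)(4.173×10^9) = 1.561×10^-3 A.
Through an area πr² the displacement current is I_d·(πr²/πR²) = I_d (r/R)² = 3.96×10^-4 A.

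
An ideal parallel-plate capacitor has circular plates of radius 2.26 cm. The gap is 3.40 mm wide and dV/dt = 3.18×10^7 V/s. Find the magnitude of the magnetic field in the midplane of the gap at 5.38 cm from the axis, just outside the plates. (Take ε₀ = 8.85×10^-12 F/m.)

4.94×10^-10 T

dE/dt = (dV/dt)/d = 9.353×10^9 V/(m·s); I_d = ε₀(πR²)(dE/dt) = (8.85×10^-12)(1.605×10^-3)(9.353×10^9) = 1.329×10^-4 A.
With r > R the enclosed displacement current is the full I_d; B = μ₀ I_d / (2πr) = 4.94×10^-10 T.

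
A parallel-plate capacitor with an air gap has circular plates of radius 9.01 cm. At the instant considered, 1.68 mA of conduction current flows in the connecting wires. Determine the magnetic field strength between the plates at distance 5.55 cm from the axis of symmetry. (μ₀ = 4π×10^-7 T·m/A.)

Between the plates the displacement current equals the wire current: I_d = 1.68 mA = 1.68×10^-3 A.
For r < R the Ampère–Maxwell law gives B(2πr) = μ₀ I_d (r²/R²), so B = μ₀ I_d r/(2πR²) = (4π×10^-7)(1.68×10^-3)(0.0555)/(2π·0.0901²) = 2.30×10^-9 T.

2.30×10^-9 T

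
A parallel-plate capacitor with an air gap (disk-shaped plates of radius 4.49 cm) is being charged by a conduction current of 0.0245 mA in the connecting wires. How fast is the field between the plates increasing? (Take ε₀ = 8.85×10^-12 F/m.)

The displacement current between the plates equals the conduction current, I_d = 0.0245 mA.
Inverting I_d = ε₀ A dE/dt gives dE/dt = 2.45×10^-5 / (8.85×10^-12 · 6.333×10^-3) = 4.37×10^8 V/(m·s).

4.37×10^8 V/(m·s)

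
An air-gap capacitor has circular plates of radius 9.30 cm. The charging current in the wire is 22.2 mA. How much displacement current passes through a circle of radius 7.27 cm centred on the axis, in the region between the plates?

Between the plates the displacement current equals the wire current: I_d = 22.2 mA = 0.0222 A.
Through an area πr² the displacement current is I_d·(πr²/πR²) = I_d (r/R)² = 0.0136 A.

0.0136 A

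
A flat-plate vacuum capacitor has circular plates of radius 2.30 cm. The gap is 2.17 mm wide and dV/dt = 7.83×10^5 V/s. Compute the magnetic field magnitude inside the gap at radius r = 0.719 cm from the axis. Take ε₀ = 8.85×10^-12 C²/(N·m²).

1.44×10^-11 T

dE/dt = (dV/dt)/d = 3.608×10^8 V/(m·s); I_d = ε₀(πR²)(dE/dt) = (8.85×10^-12)(1.662×10^-3)(3.608×10^8) = 5.307×10^-6 A.
∮B·dl = μ₀ I_d,enc with I_d,enc = I_d r²/R² = 5.186×10^-7 A; so B = μ₀ I_d,enc/(2πr) = 1.44×10^-11 T.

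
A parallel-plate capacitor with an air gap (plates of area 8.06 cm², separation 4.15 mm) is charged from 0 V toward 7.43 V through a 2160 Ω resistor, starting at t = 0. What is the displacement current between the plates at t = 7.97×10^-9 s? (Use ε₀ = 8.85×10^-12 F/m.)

With C = ε₀A/d = (8.85×10^-12)(8.06×10^-4)/(4.15×10^-3) = 1.719×10^-12 F, the time constant is τ = RC = 3.713×10^-9 s, so t/τ = 2.147 and e^(−t/τ) = 0.1168.
I_d = I_cond = (V₀/R) e^(−t/τ) = (3.440×10^-3)(0.1168) = 4.02×10^-4 A.

4.02×10^-4 A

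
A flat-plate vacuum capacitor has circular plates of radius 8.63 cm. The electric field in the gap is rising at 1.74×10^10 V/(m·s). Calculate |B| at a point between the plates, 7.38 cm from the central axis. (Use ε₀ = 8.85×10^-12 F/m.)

7.14×10^-9 T

I_d = ε₀ dΦ_E/dt = ε₀ πR² (dE/dt) = (8.85×10^-12)(0.02340)(1.74×10^10) = 3.603×10^-3 A through the full plate area.
∮B·dl = μ₀ I_d,enc with I_d,enc = I_d r²/R² = 2.635×10^-3 A; so B = μ₀ I_d,enc/(2πr) = 7.14×10^-9 T.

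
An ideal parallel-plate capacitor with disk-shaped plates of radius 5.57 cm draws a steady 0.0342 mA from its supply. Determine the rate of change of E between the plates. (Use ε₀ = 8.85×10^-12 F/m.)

Charge continuity gives I_d = I = 3.42×10^-5 A between the plates.
Inverting I_d = ε₀ A dE/dt gives dE/dt = 3.42×10^-5 / (8.85×10^-12 · 9.747×10^-3) = 3.96×10^8 V/(m·s).

3.96×10^8 V/(m·s)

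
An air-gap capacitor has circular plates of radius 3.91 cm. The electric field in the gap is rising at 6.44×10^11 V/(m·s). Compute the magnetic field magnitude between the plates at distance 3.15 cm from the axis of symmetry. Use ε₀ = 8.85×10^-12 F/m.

Total displacement current: I_d = ε₀(πR²)(dE/dt) = (8.85×10^-12)(4.803×10^-3)(6.44×10^11) = 0.02737 A.
For r < R the Ampère–Maxwell law gives B(2πr) = μ₀ I_d (r²/R²), so B = μ₀ I_d r/(2πR²) = (4π×10^-7)(0.02737)(0.0315)/(2π·0.0391²) = 1.13×10^-7 T.

1.13×10^-7 T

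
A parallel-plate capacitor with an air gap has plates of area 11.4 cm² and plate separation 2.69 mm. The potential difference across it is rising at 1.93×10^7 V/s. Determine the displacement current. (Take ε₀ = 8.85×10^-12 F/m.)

7.24×10^-5 A

C = ε₀A/d = (8.85×10^-12)(1.14×10^-3)/(2.69×10^-3) = 3.751×10^-12 F.
I_d = C dV/dt = (3.751×10^-12)(1.93×10^7) = 7.24×10^-5 A.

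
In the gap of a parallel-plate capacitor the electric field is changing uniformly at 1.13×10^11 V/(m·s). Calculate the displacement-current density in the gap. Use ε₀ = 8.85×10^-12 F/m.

1.00 A/m²

J_d = ε₀ dE/dt = (8.85×10^-12)(1.13×10^11) = 1.00 A/m².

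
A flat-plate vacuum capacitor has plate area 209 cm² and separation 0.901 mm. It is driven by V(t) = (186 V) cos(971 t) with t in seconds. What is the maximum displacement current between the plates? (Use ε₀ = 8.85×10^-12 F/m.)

The displacement current equals the conduction current C dV/dt, which peaks at C V₀ ω.
With C = ε₀A/d = (8.85×10^-12)(0.0209)/(9.01×10^-4) = 2.053×10^-10 F and ω = 971 rad/s, I_d,max = (2.053×10^-10)(186)(971) = 3.71×10^-5 A.

3.71×10^-5 A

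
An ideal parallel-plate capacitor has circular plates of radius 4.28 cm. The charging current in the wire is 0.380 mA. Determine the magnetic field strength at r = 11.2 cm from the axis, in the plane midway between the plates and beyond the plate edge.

6.79×10^-10 T

No conduction current crosses the gap, so I_d there equals the 3.80×10^-4 A in the leads.
With r > R the enclosed displacement current is the full I_d; B = μ₀ I_d / (2πr) = 6.79×10^-10 T.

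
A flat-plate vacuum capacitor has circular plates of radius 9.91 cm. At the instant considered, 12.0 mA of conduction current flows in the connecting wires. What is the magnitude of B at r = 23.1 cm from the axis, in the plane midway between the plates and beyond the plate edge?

1.04×10^-8 T

Between the plates the displacement current equals the wire current: I_d = 12.0 mA = 0.0120 A.
With r > R the enclosed displacement current is the full I_d; B = μ₀ I_d / (2πr) = 1.04×10^-8 T.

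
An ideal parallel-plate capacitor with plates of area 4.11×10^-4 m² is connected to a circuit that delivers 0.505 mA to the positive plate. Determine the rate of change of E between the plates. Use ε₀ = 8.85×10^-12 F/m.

By continuity, I_d in the gap equals the 0.505 mA flowing in the wire.
Since I_d = ε₀ A dE/dt, dE/dt = I_d/(ε₀A) = (5.05×10^-4)/((8.85×10^-12)(4.11×10^-4)) = 1.39×10^11 V/(m·s).

1.39×10^11 V/(m·s)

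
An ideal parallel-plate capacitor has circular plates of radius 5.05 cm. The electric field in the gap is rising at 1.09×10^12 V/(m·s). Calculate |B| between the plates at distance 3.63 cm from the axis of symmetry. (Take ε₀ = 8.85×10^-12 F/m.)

2.20×10^-7 T

I_d = ε₀ dΦ_E/dt = ε₀ πR² (dE/dt) = (8.85×10^-12)(8.012×10^-3)(1.09×10^12) = 0.07729 A through the full plate area.
∮B·dl = μ₀ I_d,enc with I_d,enc = I_d r²/R² = 0.03994 A; so B = μ₀ I_d,enc/(2πr) = 2.20×10^-7 T.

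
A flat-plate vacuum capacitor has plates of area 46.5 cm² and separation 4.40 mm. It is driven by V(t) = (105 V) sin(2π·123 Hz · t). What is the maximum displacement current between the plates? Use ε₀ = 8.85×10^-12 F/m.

C = ε₀A/d = (8.85×10^-12)(4.65×10^-3)/(4.40×10^-3) = 9.353×10^-12 F; ω = 2πf = 772.8 rad/s.
I_d = C dV/dt, so |I_d|_max = C V₀ ω = (9.353×10^-12)(105)(772.8) = 7.59×10^-7 A.

7.59×10^-7 A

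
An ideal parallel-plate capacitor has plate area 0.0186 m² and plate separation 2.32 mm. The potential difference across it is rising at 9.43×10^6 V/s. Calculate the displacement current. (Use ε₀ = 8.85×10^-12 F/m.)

6.69×10^-4 A

The field between the plates is E = V/d, so dE/dt = (9.43×10^6)/(2.32×10^-3 m) = 4.065×10^9 V/(m·s).
I_d = ε₀ A (dE/dt) = (8.85×10^-12)(0.0186)(4.065×10^9) = 6.69×10^-4 A.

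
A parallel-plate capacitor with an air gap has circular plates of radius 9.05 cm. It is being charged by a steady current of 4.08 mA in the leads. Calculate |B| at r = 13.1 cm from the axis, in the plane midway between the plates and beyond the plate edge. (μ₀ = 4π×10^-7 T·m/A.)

By continuity the displacement current in the gap matches the conduction current: I_d = 4.08×10^-3 A.
Outside the plates the loop encloses all of I_d, so B·2πr = μ₀ I_d and B = 6.23×10^-9 T.

6.23×10^-9 T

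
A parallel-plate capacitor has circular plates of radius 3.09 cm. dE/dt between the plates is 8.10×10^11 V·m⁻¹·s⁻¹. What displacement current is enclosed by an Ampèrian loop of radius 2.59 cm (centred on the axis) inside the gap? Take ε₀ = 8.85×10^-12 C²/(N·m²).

0.0151 A

I_d = ε₀ dΦ_E/dt = ε₀ πR² (dE/dt) = (8.85×10^-12)(3.000×10^-3)(8.10×10^11) = 0.02151 A through the full plate area.
Since J_d is uniform, the enclosed fraction is (r/R)² = 0.7026, giving I_d,enc = 0.0151 A.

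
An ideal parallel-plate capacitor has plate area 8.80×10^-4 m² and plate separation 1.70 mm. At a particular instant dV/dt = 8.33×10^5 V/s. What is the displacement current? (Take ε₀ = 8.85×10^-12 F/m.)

The displacement current equals the charging current C dV/dt. With C = ε₀A/d = (8.85×10^-12)(8.80×10^-4)/(1.70×10^-3) = 4.581×10^-12 F, I_d = (4.581×10^-12)(8.33×10^5) = 3.82×10^-6 A.

3.82×10^-6 A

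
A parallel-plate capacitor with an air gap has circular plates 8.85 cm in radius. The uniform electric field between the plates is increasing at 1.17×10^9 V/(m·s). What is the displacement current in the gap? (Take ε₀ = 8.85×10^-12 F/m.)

2.55×10^-4 A

I_d = ε₀ A (dE/dt) = (8.85×10^-12)(0.02461 m²)(1.17×10^9) = 2.55×10^-4 A.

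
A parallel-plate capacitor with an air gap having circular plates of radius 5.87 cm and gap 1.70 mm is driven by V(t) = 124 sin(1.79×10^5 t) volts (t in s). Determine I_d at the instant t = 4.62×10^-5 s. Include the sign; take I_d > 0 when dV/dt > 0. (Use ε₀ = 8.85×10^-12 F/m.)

-5.05×10^-4 A

dV/dt = (124)(1.79×10^5)·cos(8.2698) = -8.966×10^6 V/s.
I_d = C dV/dt with C = ε₀A/d = (8.85×10^-12)(0.01082)/(1.70×10^-3) = 5.633×10^-11 F, so I_d = (5.633×10^-11)(-8.966×10^6) = -5.05×10^-4 A.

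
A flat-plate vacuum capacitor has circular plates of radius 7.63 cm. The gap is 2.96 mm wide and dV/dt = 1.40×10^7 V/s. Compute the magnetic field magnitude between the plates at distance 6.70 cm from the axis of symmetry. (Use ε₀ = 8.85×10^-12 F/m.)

dE/dt = (dV/dt)/d = 4.730×10^9 V/(m·s); I_d = ε₀(πR²)(dE/dt) = (8.85×10^-12)(0.01829)(4.730×10^9) = 7.656×10^-4 A.
An Ampèrian loop of radius r encloses a fraction (r/R)² of I_d. Then B·2πr = μ₀ I_d (r/R)², giving B = μ₀ I_d r/(2πR²) = 1.76×10^-9 T.

1.76×10^-9 T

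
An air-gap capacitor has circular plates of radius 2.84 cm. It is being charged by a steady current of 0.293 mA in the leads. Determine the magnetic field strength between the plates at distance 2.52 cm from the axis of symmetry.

No conduction current crosses the gap, so I_d there equals the 2.93×10^-4 A in the leads.
For r < R the Ampère–Maxwell law gives B(2πr) = μ₀ I_d (r²/R²), so B = μ₀ I_d r/(2πR²) = (4π×10^-7)(2.93×10^-4)(0.0252)/(2π·0.0284²) = 1.83×10^-9 T.

1.83×10^-9 T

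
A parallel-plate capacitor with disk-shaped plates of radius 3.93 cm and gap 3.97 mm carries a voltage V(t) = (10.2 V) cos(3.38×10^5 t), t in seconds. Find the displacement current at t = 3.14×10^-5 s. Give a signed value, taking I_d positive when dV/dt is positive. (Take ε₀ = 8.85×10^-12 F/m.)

dE/dt = (V₀ω/d)·−sin(ωt) with ωt = 10.6132 rad: (10.2)(3.38×10^5)(0.9278)/(3.97×10^-3) = 8.057×10^8 V/(m·s).
I_d = ε₀ A dE/dt = (8.85×10^-12)(4.852×10^-3)(8.057×10^8) = 3.46×10^-5 A.

3.46×10^-5 A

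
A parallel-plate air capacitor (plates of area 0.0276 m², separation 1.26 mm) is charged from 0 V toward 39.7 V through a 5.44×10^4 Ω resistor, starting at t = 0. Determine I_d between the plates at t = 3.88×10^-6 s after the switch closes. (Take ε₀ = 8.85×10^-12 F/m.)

C = ε₀A/d = (8.85×10^-12)(0.0276)/(1.26×10^-3) = 1.939×10^-10 F, so τ = RC = 1.055×10^-5 s.
The conduction current is I(t) = (V₀/R) e^(−t/τ), and the displacement current between the plates equals it.
t/τ = 0.3678; I_d = (39.7/5.44×10^4) · e^(−0.3678) = (7.298×10^-4)(0.6923) = 5.05×10^-4 A.

5.05×10^-4 A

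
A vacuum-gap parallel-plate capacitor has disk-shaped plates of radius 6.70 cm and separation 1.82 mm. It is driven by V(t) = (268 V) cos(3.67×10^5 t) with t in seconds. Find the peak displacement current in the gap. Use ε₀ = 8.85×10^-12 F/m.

6.74×10^-3 A

The displacement current equals the conduction current C dV/dt, which peaks at C V₀ ω.
With C = ε₀A/d = (8.85×10^-12)(0.01410)/(1.82×10^-3) = 6.856×10^-11 F and ω = 3.67×10^5 rad/s, I_d,max = (6.856×10^-11)(268)(3.67×10^5) = 6.74×10^-3 A.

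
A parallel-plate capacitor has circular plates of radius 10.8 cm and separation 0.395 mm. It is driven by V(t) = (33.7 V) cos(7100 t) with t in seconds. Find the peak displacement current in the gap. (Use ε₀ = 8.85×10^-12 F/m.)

1.96×10^-4 A

The displacement current equals the conduction current C dV/dt, which peaks at C V₀ ω.
With C = ε₀A/d = (8.85×10^-12)(0.03664)/(3.95×10^-4) = 8.209×10^-10 F and ω = 7100 rad/s, I_d,max = (8.209×10^-10)(33.7)(7100) = 1.96×10^-4 A.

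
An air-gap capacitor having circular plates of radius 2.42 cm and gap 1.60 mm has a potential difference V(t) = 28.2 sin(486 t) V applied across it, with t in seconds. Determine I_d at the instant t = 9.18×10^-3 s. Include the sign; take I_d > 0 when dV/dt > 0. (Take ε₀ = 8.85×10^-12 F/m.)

-3.46×10^-8 A

dV/dt = (28.2)(486)·cos(4.46148) = -3403 V/s.
I_d = C dV/dt with C = ε₀A/d = (8.85×10^-12)(1.840×10^-3)/(1.60×10^-3) = 1.018×10^-11 F, so I_d = (1.018×10^-11)(-3403) = -3.46×10^-8 A.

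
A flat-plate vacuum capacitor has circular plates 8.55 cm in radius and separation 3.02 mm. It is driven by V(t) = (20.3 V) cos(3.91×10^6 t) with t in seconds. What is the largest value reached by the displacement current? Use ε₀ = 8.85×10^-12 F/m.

5.34×10^-3 A

The displacement current equals the conduction current C dV/dt, which peaks at C V₀ ω.
With C = ε₀A/d = (8.85×10^-12)(0.02297)/(3.02×10^-3) = 6.731×10^-11 F and ω = 3.91×10^6 rad/s, I_d,max = (6.731×10^-11)(20.3)(3.91×10^6) = 5.34×10^-3 A.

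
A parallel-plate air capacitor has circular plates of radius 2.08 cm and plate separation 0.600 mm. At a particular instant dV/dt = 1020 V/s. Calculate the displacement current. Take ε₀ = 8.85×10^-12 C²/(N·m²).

2.04×10^-8 A

E = V/d so dE/dt = (dV/dt)/d = 1.700×10^6 V/(m·s), and I_d = ε₀ A dE/dt = (8.85×10^-12)(1.359×10^-3)(1.700×10^6) = 2.04×10^-8 A.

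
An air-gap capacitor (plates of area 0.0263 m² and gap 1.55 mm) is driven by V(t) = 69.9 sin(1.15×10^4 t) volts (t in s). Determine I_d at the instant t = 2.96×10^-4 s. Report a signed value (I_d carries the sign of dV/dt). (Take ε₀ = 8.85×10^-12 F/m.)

dV/dt = (69.9)(1.15×10^4)·cos(3.404) = -7.763×10^5 V/s.
I_d = C dV/dt with C = ε₀A/d = (8.85×10^-12)(0.0263)/(1.55×10^-3) = 1.502×10^-10 F, so I_d = (1.502×10^-10)(-7.763×10^5) = -1.17×10^-4 A.

-1.17×10^-4 A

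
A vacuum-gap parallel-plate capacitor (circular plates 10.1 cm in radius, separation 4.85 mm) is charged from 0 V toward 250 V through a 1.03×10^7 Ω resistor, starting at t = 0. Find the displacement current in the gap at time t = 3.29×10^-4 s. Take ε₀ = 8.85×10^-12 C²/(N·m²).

C = ε₀A/d = (8.85×10^-12)(0.03205)/(4.85×10^-3) = 5.848×10^-11 F and τ = RC = 6.023×10^-4 s. I_d in the gap equals the RC charging current.
I_d(t) = (V₀/R) e^(−t/τ) = 2.427×10^-5 · e^(−0.5462) = 1.41×10^-5 A.

1.41×10^-5 A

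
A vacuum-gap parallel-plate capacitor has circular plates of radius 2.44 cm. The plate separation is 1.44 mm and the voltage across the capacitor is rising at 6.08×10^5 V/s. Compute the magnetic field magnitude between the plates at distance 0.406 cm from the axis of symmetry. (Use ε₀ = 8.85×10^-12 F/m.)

9.53×10^-12 T

With E = V/d, dE/dt = 4.222×10^8 V/(m·s) and πR² = 1.870×10^-3 m², giving I_d = ε₀ πR² dE/dt = 6.987×10^-6 A.
∮B·dl = μ₀ I_d,enc with I_d,enc = I_d r²/R² = 1.934×10^-7 A; so B = μ₀ I_d,enc/(2πr) = 9.53×10^-12 T.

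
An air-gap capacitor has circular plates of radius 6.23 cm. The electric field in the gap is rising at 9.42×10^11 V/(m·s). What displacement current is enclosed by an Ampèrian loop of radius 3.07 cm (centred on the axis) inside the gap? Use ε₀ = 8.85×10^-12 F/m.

0.0247 A

Total displacement current: I_d = ε₀(πR²)(dE/dt) = (8.85×10^-12)(0.01219)(9.42×10^11) = 0.1016 A.
Since J_d is uniform, the enclosed fraction is (r/R)² = 0.2428, giving I_d,enc = 0.0247 A.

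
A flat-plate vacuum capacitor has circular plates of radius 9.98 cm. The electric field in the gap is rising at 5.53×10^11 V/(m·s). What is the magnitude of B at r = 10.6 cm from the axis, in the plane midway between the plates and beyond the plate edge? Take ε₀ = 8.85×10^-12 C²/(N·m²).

I_d = ε₀ dΦ_E/dt = ε₀ πR² (dE/dt) = (8.85×10^-12)(0.03129)(5.53×10^11) = 0.1531 A through the full plate area.
With r > R the enclosed displacement current is the full I_d; B = μ₀ I_d / (2πr) = 2.89×10^-7 T.

2.89×10^-7 T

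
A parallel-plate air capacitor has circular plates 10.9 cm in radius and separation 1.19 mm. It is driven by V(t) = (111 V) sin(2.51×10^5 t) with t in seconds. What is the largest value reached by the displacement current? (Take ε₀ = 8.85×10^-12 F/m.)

7.73×10^-3 A

(dE/dt)_max = V₀ω/d = 2.341×10^10 V/(m·s); ω = 2.51×10^5 rad/s.
I_d,max = ε₀ A (dE/dt)_max = (8.85×10^-12)(0.03733)(2.341×10^10) = 7.73×10^-3 A.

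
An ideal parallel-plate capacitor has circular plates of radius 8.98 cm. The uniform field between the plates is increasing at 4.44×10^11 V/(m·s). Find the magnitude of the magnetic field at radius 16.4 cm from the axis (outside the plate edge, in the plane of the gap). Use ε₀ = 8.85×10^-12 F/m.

Total displacement current: I_d = ε₀(πR²)(dE/dt) = (8.85×10^-12)(0.02533)(4.44×10^11) = 0.09953 A.
With r > R the enclosed displacement current is the full I_d; B = μ₀ I_d / (2πr) = 1.21×10^-7 T.

1.21×10^-7 T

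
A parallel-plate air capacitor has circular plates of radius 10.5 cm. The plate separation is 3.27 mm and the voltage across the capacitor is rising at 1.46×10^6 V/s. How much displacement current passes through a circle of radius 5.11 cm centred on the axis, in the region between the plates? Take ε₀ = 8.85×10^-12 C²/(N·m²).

3.24×10^-5 A

I_d = C dV/dt with C = ε₀πR²/d = 9.375×10^-11 F, so I_d = (9.375×10^-11)(1.46×10^6) = 1.369×10^-4 A.
Through an area πr² the displacement current is I_d·(πr²/πR²) = I_d (r/R)² = 3.24×10^-5 A.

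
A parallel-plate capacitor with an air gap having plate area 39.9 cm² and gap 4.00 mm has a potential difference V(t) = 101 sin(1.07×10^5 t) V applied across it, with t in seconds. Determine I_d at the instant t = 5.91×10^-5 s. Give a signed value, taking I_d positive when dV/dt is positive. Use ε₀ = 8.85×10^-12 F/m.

9.53×10^-5 A

dE/dt = (V₀ω/d)·cos(ωt) with ωt = 6.3237 rad: (101)(1.07×10^5)(0.9992)/(4.00×10^-3) = 2.700×10^9 V/(m·s).
I_d = ε₀ A dE/dt = (8.85×10^-12)(3.99×10^-3)(2.700×10^9) = 9.53×10^-5 A.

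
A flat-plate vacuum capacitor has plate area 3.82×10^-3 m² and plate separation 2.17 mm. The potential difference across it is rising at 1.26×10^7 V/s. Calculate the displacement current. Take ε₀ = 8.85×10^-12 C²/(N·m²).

C = ε₀A/d = (8.85×10^-12)(3.82×10^-3)/(2.17×10^-3) = 1.558×10^-11 F.
I_d = C dV/dt = (1.558×10^-11)(1.26×10^7) = 1.96×10^-4 A.

1.96×10^-4 A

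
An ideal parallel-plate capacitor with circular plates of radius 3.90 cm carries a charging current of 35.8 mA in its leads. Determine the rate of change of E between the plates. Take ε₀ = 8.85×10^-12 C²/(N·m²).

The displacement current between the plates equals the conduction current, I_d = 35.8 mA.
Since I_d = ε₀ A dE/dt, dE/dt = I_d/(ε₀A) = (0.0358)/((8.85×10^-12)(4.778×10^-3)) = 8.47×10^11 V/(m·s).

8.47×10^11 V/(m·s)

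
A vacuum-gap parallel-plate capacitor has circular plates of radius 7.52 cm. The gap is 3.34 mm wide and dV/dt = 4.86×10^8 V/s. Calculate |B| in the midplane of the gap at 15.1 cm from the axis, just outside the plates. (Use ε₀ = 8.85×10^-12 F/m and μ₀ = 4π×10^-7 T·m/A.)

3.03×10^-8 T

With E = V/d, dE/dt = 1.455×10^11 V/(m·s) and πR² = 0.01777 m², giving I_d = ε₀ πR² dE/dt = 0.02288 A.
Outside the plates the loop encloses all of I_d, so B·2πr = μ₀ I_d and B = 3.03×10^-8 T.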